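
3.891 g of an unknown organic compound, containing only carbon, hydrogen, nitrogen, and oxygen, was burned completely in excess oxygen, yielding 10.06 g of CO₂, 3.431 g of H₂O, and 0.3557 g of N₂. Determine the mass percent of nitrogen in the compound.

mol C = 10.06 g CO₂ ÷ 44.009 g/mol = 0.22859 mol
mol H = 2 × 3.431 g H₂O ÷ 18.015 g/mol = 0.38090 mol
mol N = 2 × 0.3557 g N₂ ÷ 28.014 g/mol = 0.025394 mol
mass O = 3.891 − (2.7456 + 0.38395 + 0.35570) = 0.40576 g → mol O = 0.40576 ÷ 15.999 = 0.025361 mol
mass % N = 0.35570 g ÷ 3.891 g × 100%

9.14%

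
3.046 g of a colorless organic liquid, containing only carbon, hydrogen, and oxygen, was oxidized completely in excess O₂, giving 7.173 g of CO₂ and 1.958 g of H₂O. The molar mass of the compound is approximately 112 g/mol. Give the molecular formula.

mol C = 7.173 g CO₂ ÷ 44.009 g/mol = 0.16299 mol
mol H = 2 × 1.958 g H₂O ÷ 18.015 g/mol = 0.21737 mol
mass O = 3.046 − (1.9577 + 0.21911) = 0.86922 g → mol O = 0.86922 ÷ 15.999 = 0.054330 mol
Divide by the smallest (0.054330 mol): C 3.000, H 4.001, O 1.000
Empirical formula: C3H4O
Empirical-formula mass = 56.06 g/mol; 112 ÷ 56.06 ≈ 2, so the molecular formula is C6H8O2.

C6H8O2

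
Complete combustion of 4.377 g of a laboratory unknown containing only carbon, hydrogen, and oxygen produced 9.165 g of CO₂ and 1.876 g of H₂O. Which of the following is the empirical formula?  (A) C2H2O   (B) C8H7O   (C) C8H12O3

(A) C2H2O

mol C = 9.165 g CO₂ ÷ 44.009 g/mol = 0.20825 mol
mol H = 2 × 1.876 g H₂O ÷ 18.015 g/mol = 0.20827 mol
mass O = 4.377 − (2.5013 + 0.20994) = 1.6657 g → mol O = 1.6657 ÷ 15.999 = 0.10412 mol
Divide by the smallest (0.10412 mol): C 2.000, H 2.000, O 1.000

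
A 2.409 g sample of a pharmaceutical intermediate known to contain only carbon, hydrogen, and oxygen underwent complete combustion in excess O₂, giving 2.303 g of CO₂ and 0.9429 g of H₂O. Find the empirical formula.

mol C = 2.303 g CO₂ ÷ 44.009 g/mol = 0.052330 mol
mol H = 2 × 0.9429 g H₂O ÷ 18.015 g/mol = 0.10468 mol
mass O = 2.409 − (0.62854 + 0.10552) = 1.6749 g → mol O = 1.6749 ÷ 15.999 = 0.10469 mol
Divide by the smallest (0.052330 mol): C 1.000, H 2.000, O 2.001

CH2O2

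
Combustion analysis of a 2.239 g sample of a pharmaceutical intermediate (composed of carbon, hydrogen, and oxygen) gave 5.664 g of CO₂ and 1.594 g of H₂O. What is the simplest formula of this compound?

mol C = 5.664 g CO₂ ÷ 44.009 g/mol = 0.12870 mol
mol H = 2 × 1.594 g H₂O ÷ 18.015 g/mol = 0.17696 mol
mass O = 2.239 − (1.5458 + 0.17838) = 0.51479 g → mol O = 0.51479 ÷ 15.999 = 0.032177 mol
Divide by the smallest (0.032177 mol): C 4.000, H 5.500, O 1.000
Multiplying each by 2 gives whole numbers: C 8.00, H 11.00, O 2.00

C8H11O2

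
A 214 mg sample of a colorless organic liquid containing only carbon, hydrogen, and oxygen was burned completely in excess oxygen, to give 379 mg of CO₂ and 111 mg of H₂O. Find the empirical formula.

C7H10O5

mol C = 0.379 g CO₂ ÷ 44.009 g/mol = 0.008612 mol
mol H = 2 × 0.111 g H₂O ÷ 18.015 g/mol = 0.01232 mol
mass O = 0.214 − (0.1034 + 0.01242) = 0.09814 g → mol O = 0.09814 ÷ 15.999 = 0.006134 mol
Divide by the smallest (0.006134 mol): C 1.404, H 2.009, O 1.000
Multiplying each by 5 gives whole numbers: C 7.02, H 10.04, O 5.00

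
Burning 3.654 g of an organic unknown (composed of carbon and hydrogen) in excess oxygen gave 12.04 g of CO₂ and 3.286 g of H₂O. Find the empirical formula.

C3H4

mol C = 12.04 g CO₂ ÷ 44.009 g/mol = 0.27358 mol
mol H = 2 × 3.286 g H₂O ÷ 18.015 g/mol = 0.36481 mol
Divide by the smallest (0.27358 mol): C 1.000, H 1.333
Multiplying each by 3 gives whole numbers: C 3.00, H 4.00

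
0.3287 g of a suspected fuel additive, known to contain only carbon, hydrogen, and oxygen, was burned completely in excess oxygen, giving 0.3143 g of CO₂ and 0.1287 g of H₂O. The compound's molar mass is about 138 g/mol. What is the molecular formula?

mol C = 0.3143 g CO₂ ÷ 44.009 g/mol = 0.0071417 mol
mol H = 2 × 0.1287 g H₂O ÷ 18.015 g/mol = 0.014288 mol
mass O = 0.3287 − (0.085779 + 0.014402) = 0.22852 g → mol O = 0.22852 ÷ 15.999 = 0.014283 mol
Divide by the smallest (0.0071417 mol): C 1.000, H 2.001, O 2.000
Empirical formula: CH2O2
Empirical-formula mass = 46.02 g/mol; 138 ÷ 46.02 ≈ 3, so the molecular formula is C3H6O6.

C3H6O6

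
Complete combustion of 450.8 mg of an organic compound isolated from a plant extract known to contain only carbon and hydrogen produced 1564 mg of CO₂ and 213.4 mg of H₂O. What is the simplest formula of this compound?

C3H2

mol C = 1.564 g CO₂ ÷ 44.009 g/mol = 0.035538 mol
mol H = 2 × 0.2134 g H₂O ÷ 18.015 g/mol = 0.023691 mol
Divide by the smallest (0.023691 mol): C 1.500, H 1.000
Multiplying each by 2 gives whole numbers: C 3.00, H 2.00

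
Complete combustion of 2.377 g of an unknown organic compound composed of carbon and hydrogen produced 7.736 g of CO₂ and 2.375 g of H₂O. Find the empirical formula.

C2H3

mol C = 7.736 g CO₂ ÷ 44.009 g/mol = 0.17578 mol
mol H = 2 × 2.375 g H₂O ÷ 18.015 g/mol = 0.26367 mol
Divide by the smallest (0.17578 mol): C 1.000, H 1.500
Multiplying each by 2 gives whole numbers: C 2.00, H 3.00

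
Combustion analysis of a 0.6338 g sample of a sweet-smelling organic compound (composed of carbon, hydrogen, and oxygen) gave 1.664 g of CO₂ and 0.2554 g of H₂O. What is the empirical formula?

mol C = 1.664 g CO₂ ÷ 44.009 g/mol = 0.037810 mol
mol H = 2 × 0.2554 g H₂O ÷ 18.015 g/mol = 0.028354 mol
mass O = 0.6338 − (0.45414 + 0.028581) = 0.15108 g → mol O = 0.15108 ÷ 15.999 = 0.0094429 mol
Divide by the smallest (0.0094429 mol): C 4.004, H 3.003, O 1.000

C4H3O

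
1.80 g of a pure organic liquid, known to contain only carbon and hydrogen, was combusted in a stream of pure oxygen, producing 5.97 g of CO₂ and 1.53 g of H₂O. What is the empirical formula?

mol C = 5.97 g CO₂ ÷ 44.009 g/mol = 0.1357 mol
mol H = 2 × 1.53 g H₂O ÷ 18.015 g/mol = 0.1699 mol
Divide by the smallest (0.1357 mol): C 1.000, H 1.252
Multiplying each by 4 gives whole numbers: C 4.00, H 5.01

C4H5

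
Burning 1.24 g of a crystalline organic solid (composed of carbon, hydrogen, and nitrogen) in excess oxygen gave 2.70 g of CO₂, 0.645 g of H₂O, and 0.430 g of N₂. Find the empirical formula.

mol C = 2.70 g CO₂ ÷ 44.009 g/mol = 0.06135 mol
mol H = 2 × 0.645 g H₂O ÷ 18.015 g/mol = 0.07161 mol
mol N = 2 × 0.430 g N₂ ÷ 28.014 g/mol = 0.03070 mol
Divide by the smallest (0.03070 mol): C 1.998, H 2.333, N 1.000
Multiplying each by 3 gives whole numbers: C 6.00, H 7.00, N 3.00

C6H7N3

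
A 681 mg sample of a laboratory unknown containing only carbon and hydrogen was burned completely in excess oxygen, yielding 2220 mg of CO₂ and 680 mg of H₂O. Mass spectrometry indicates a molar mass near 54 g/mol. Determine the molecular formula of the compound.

mol C = 2.22 g CO₂ ÷ 44.009 g/mol = 0.05044 mol
mol H = 2 × 0.680 g H₂O ÷ 18.015 g/mol = 0.07549 mol
Divide by the smallest (0.05044 mol): C 1.000, H 1.497
Multiplying each by 2 gives whole numbers: C 2.00, H 2.99
Empirical formula: C2H3
Empirical-formula mass = 27.05 g/mol; 54 ÷ 27.05 ≈ 2, so the molecular formula is C4H6.

C4H6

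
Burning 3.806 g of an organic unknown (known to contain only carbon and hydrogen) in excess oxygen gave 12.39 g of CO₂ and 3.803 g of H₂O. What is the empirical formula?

C2H3

mol C = 12.39 g CO₂ ÷ 44.009 g/mol = 0.28153 mol
mol H = 2 × 3.803 g H₂O ÷ 18.015 g/mol = 0.42220 mol
Divide by the smallest (0.28153 mol): C 1.000, H 1.500
Multiplying each by 2 gives whole numbers: C 2.00, H 3.00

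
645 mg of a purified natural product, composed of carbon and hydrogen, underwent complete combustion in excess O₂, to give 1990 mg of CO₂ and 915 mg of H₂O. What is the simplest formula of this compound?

C4H9

mol C = 1.99 g CO₂ ÷ 44.009 g/mol = 0.04522 mol
mol H = 2 × 0.915 g H₂O ÷ 18.015 g/mol = 0.1016 mol
Divide by the smallest (0.04522 mol): C 1.000, H 2.246
Multiplying each by 4 gives whole numbers: C 4.00, H 8.99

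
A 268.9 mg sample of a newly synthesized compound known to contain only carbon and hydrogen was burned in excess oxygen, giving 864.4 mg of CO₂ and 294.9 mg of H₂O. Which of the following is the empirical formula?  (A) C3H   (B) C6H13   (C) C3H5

(C) C3H5

mol C = 0.8644 g CO₂ ÷ 44.009 g/mol = 0.019641 mol
mol H = 2 × 0.2949 g H₂O ÷ 18.015 g/mol = 0.032739 mol
Divide by the smallest (0.019641 mol): C 1.000, H 1.667
Multiplying each by 3 gives whole numbers: C 3.00, H 5.00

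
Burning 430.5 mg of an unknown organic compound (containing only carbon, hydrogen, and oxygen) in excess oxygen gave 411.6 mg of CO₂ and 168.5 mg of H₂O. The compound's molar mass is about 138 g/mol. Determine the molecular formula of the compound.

mol C = 0.4116 g CO₂ ÷ 44.009 g/mol = 0.0093526 mol
mol H = 2 × 0.1685 g H₂O ÷ 18.015 g/mol = 0.018707 mol
mass O = 0.4305 − (0.11233 + 0.018856) = 0.29931 g → mol O = 0.29931 ÷ 15.999 = 0.018708 mol
Divide by the smallest (0.0093526 mol): C 1.000, H 2.000, O 2.000
Empirical formula: CH2O2
Empirical-formula mass = 46.02 g/mol; 138 ÷ 46.02 ≈ 3, so the molecular formula is C3H6O6.

C3H6O6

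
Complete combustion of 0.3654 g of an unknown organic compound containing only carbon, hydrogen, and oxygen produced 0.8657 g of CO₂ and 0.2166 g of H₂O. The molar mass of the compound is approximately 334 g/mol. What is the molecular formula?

mol C = 0.8657 g CO₂ ÷ 44.009 g/mol = 0.019671 mol
mol H = 2 × 0.2166 g H₂O ÷ 18.015 g/mol = 0.024047 mol
mass O = 0.3654 − (0.23627 + 0.024239) = 0.10489 g → mol O = 0.10489 ÷ 15.999 = 0.0065562 mol
Divide by the smallest (0.0065562 mol): C 3.000, H 3.668, O 1.000
Multiplying each by 3 gives whole numbers: C 9.00, H 11.00, O 3.00
Empirical formula: C9H11O3
Empirical-formula mass = 167.18 g/mol; 334 ÷ 167.18 ≈ 2, so the molecular formula is C18H22O6.

C18H22O6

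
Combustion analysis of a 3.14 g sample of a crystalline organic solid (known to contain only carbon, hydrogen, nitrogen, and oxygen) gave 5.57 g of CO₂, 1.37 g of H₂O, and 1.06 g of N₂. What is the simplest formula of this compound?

C5H6N3O

mol C = 5.57 g CO₂ ÷ 44.009 g/mol = 0.1266 mol
mol H = 2 × 1.37 g H₂O ÷ 18.015 g/mol = 0.1521 mol
mol N = 2 × 1.06 g N₂ ÷ 28.014 g/mol = 0.07568 mol
mass O = 3.14 − (1.520 + 0.1533 + 1.060) = 0.4065 g → mol O = 0.4065 ÷ 15.999 = 0.02541 mol
Divide by the smallest (0.02541 mol): C 4.981, H 5.986, N 2.978, O 1.000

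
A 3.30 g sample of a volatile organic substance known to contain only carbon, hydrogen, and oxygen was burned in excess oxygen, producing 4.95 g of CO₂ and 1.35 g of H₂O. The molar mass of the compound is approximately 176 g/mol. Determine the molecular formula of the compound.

C6H8O6

mol C = 4.95 g CO₂ ÷ 44.009 g/mol = 0.1125 mol
mol H = 2 × 1.35 g H₂O ÷ 18.015 g/mol = 0.1499 mol
mass O = 3.30 − (1.351 + 0.1511) = 1.798 g → mol O = 1.798 ÷ 15.999 = 0.1124 mol
Divide by the smallest (0.1124 mol): C 1.001, H 1.334, O 1.000
Multiplying each by 3 gives whole numbers: C 3.00, H 4.00, O 3.00
Empirical formula: C3H4O3
Empirical-formula mass = 88.06 g/mol; 176 ÷ 88.06 ≈ 2, so the molecular formula is C6H8O6.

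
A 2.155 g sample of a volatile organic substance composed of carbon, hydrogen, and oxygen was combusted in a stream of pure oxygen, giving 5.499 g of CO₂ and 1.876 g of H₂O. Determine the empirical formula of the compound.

mol C = 5.499 g CO₂ ÷ 44.009 g/mol = 0.12495 mol
mol H = 2 × 1.876 g H₂O ÷ 18.015 g/mol = 0.20827 mol
mass O = 2.155 − (1.5008 + 0.20994) = 0.44427 g → mol O = 0.44427 ÷ 15.999 = 0.027768 mol
Divide by the smallest (0.027768 mol): C 4.500, H 7.500, O 1.000
Multiplying each by 2 gives whole numbers: C 9.00, H 15.00, O 2.00

C9H15O2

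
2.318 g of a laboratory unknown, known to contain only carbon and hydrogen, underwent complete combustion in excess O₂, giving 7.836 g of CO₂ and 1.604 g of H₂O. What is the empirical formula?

mol C = 7.836 g CO₂ ÷ 44.009 g/mol = 0.17805 mol
mol H = 2 × 1.604 g H₂O ÷ 18.015 g/mol = 0.17807 mol
Divide by the smallest (0.17805 mol): C 1.000, H 1.000

CH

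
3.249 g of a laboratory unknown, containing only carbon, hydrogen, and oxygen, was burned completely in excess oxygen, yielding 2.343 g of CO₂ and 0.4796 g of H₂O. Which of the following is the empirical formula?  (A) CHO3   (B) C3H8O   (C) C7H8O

(A) CHO3

mol C = 2.343 g CO₂ ÷ 44.009 g/mol = 0.053239 mol
mol H = 2 × 0.4796 g H₂O ÷ 18.015 g/mol = 0.053245 mol
mass O = 3.249 − (0.63945 + 0.053670) = 2.5559 g → mol O = 2.5559 ÷ 15.999 = 0.15975 mol
Divide by the smallest (0.053239 mol): C 1.000, H 1.000, O 3.001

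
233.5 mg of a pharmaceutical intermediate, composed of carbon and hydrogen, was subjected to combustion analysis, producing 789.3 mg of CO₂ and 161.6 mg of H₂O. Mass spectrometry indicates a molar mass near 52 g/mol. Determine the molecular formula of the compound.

mol C = 0.7893 g CO₂ ÷ 44.009 g/mol = 0.017935 mol
mol H = 2 × 0.1616 g H₂O ÷ 18.015 g/mol = 0.017941 mol
Divide by the smallest (0.017935 mol): C 1.000, H 1.000
Empirical formula: CH
Empirical-formula mass = 13.02 g/mol; 52 ÷ 13.02 ≈ 4, so the molecular formula is C4H4.

C4H4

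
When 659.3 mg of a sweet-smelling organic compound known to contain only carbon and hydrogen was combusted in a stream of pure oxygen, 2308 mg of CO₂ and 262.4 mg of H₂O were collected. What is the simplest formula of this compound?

mol C = 2.308 g CO₂ ÷ 44.009 g/mol = 0.052444 mol
mol H = 2 × 0.2624 g H₂O ÷ 18.015 g/mol = 0.029131 mol
Divide by the smallest (0.029131 mol): C 1.800, H 1.000
Multiplying each by 5 gives whole numbers: C 9.00, H 5.00

C9H5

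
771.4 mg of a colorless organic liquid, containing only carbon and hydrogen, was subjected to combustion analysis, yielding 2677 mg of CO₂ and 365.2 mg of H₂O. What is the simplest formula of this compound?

C3H2

mol C = 2.677 g CO₂ ÷ 44.009 g/mol = 0.060828 mol
mol H = 2 × 0.3652 g H₂O ÷ 18.015 g/mol = 0.040544 mol
Divide by the smallest (0.040544 mol): C 1.500, H 1.000
Multiplying each by 2 gives whole numbers: C 3.00, H 2.00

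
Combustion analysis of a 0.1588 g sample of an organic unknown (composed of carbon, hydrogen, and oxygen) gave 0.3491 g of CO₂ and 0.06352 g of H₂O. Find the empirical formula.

mol C = 0.3491 g CO₂ ÷ 44.009 g/mol = 0.0079325 mol
mol H = 2 × 0.06352 g H₂O ÷ 18.015 g/mol = 0.0070519 mol
mass O = 0.1588 − (0.095277 + 0.0071083) = 0.056415 g → mol O = 0.056415 ÷ 15.999 = 0.0035261 mol
Divide by the smallest (0.0035261 mol): C 2.250, H 2.000, O 1.000
Multiplying each by 4 gives whole numbers: C 9.00, H 8.00, O 4.00

C9H8O4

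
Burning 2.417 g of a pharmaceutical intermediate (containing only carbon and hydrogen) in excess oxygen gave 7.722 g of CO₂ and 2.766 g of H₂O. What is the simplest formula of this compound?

mol C = 7.722 g CO₂ ÷ 44.009 g/mol = 0.17546 mol
mol H = 2 × 2.766 g H₂O ÷ 18.015 g/mol = 0.30708 mol
Divide by the smallest (0.17546 mol): C 1.000, H 1.750
Multiplying each by 4 gives whole numbers: C 4.00, H 7.00

C4H7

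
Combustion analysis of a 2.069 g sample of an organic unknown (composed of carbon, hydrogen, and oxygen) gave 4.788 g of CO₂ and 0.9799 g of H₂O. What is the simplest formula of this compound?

mol C = 4.788 g CO₂ ÷ 44.009 g/mol = 0.10880 mol
mol H = 2 × 0.9799 g H₂O ÷ 18.015 g/mol = 0.10879 mol
mass O = 2.069 − (1.3067 + 0.10966) = 0.65259 g → mol O = 0.65259 ÷ 15.999 = 0.040790 mol
Divide by the smallest (0.040790 mol): C 2.667, H 2.667, O 1.000
Multiplying each by 3 gives whole numbers: C 8.00, H 8.00, O 3.00

C8H8O3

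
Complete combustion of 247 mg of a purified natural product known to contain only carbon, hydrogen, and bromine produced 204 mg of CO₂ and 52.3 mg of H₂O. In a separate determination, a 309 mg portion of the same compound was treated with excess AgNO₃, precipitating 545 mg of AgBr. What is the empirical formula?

mol C = 0.204 g CO₂ ÷ 44.009 g/mol = 0.004635 mol
mol H = 2 × 0.0523 g H₂O ÷ 18.015 g/mol = 0.005806 mol
From the AgBr data: mol Br per gram of compound = (0.545 ÷ 187.772) ÷ 0.309 = 0.009393 mol/g, so in the 0.247 g combustion sample mol Br = 0.002320 mol
Divide by the smallest (0.002320 mol): C 1.998, H 2.503, Br 1.000
Multiplying each by 2 gives whole numbers: C 4.00, H 5.01, Br 2.00

C4H5Br2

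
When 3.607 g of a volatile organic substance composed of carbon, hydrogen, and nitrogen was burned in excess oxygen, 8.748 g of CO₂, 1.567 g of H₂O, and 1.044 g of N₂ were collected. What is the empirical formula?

C8H7N3

mol C = 8.748 g CO₂ ÷ 44.009 g/mol = 0.19878 mol
mol H = 2 × 1.567 g H₂O ÷ 18.015 g/mol = 0.17397 mol
mol N = 2 × 1.044 g N₂ ÷ 28.014 g/mol = 0.074534 mol
Divide by the smallest (0.074534 mol): C 2.667, H 2.334, N 1.000
Multiplying each by 3 gives whole numbers: C 8.00, H 7.00, N 3.00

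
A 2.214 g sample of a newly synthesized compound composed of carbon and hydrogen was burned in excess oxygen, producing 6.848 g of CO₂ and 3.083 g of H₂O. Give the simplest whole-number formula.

C5H11

mol C = 6.848 g CO₂ ÷ 44.009 g/mol = 0.15560 mol
mol H = 2 × 3.083 g H₂O ÷ 18.015 g/mol = 0.34227 mol
Divide by the smallest (0.15560 mol): C 1.000, H 2.200
Multiplying each by 5 gives whole numbers: C 5.00, H 11.00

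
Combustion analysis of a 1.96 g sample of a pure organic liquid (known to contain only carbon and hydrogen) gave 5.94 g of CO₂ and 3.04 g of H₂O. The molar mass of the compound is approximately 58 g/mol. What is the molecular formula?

mol C = 5.94 g CO₂ ÷ 44.009 g/mol = 0.1350 mol
mol H = 2 × 3.04 g H₂O ÷ 18.015 g/mol = 0.3375 mol
Divide by the smallest (0.1350 mol): C 1.000, H 2.500
Multiplying each by 2 gives whole numbers: C 2.00, H 5.00
Empirical formula: C2H5
Empirical-formula mass = 29.06 g/mol; 58 ÷ 29.06 ≈ 2, so the molecular formula is C4H10.

C4H10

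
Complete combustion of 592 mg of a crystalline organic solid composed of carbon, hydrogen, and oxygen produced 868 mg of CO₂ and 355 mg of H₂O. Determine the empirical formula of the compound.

CH2O

mol C = 0.868 g CO₂ ÷ 44.009 g/mol = 0.01972 mol
mol H = 2 × 0.355 g H₂O ÷ 18.015 g/mol = 0.03941 mol
mass O = 0.592 − (0.2369 + 0.03973) = 0.3154 g → mol O = 0.3154 ÷ 15.999 = 0.01971 mol
Divide by the smallest (0.01971 mol): C 1.001, H 1.999, O 1.000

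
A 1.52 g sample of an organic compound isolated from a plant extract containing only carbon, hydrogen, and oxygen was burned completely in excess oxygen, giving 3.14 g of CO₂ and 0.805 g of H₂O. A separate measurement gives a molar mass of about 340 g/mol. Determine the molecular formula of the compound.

C16H20O8

mol C = 3.14 g CO₂ ÷ 44.009 g/mol = 0.07135 mol
mol H = 2 × 0.805 g H₂O ÷ 18.015 g/mol = 0.08937 mol
mass O = 1.52 − (0.8570 + 0.09008) = 0.5729 g → mol O = 0.5729 ÷ 15.999 = 0.03581 mol
Divide by the smallest (0.03581 mol): C 1.992, H 2.496, O 1.000
Multiplying each by 2 gives whole numbers: C 3.98, H 4.99, O 2.00
Empirical formula: C4H5O2
Empirical-formula mass = 85.08 g/mol; 340 ÷ 85.08 ≈ 4, so the molecular formula is C16H20O8.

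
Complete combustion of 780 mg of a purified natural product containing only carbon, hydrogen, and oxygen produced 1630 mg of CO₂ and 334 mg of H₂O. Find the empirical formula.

mol C = 1.63 g CO₂ ÷ 44.009 g/mol = 0.03704 mol
mol H = 2 × 0.334 g H₂O ÷ 18.015 g/mol = 0.03708 mol
mass O = 0.780 − (0.4449 + 0.03738) = 0.2978 g → mol O = 0.2978 ÷ 15.999 = 0.01861 mol
Divide by the smallest (0.01861 mol): C 1.990, H 1.992, O 1.000

C2H2O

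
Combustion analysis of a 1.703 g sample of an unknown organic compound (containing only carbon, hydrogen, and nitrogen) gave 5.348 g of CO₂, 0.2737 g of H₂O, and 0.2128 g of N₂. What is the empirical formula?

C8H2N

mol C = 5.348 g CO₂ ÷ 44.009 g/mol = 0.12152 mol
mol H = 2 × 0.2737 g H₂O ÷ 18.015 g/mol = 0.030386 mol
mol N = 2 × 0.2128 g N₂ ÷ 28.014 g/mol = 0.015192 mol
Divide by the smallest (0.015192 mol): C 7.999, H 2.000, N 1.000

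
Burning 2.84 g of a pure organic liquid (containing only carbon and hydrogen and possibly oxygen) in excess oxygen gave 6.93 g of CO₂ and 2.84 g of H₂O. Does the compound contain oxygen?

yes

mol C = 6.93 g CO₂ ÷ 44.009 g/mol = 0.1575 mol
mol H = 2 × 2.84 g H₂O ÷ 18.015 g/mol = 0.3153 mol
C and H account for only 2.209 g of the 2.84 g sample; the remaining 0.6308 g must be oxygen.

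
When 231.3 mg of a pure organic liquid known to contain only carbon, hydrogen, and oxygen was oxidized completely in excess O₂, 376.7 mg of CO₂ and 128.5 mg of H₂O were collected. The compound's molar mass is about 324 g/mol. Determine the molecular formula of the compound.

C12H20O10

mol C = 0.3767 g CO₂ ÷ 44.009 g/mol = 0.0085596 mol
mol H = 2 × 0.1285 g H₂O ÷ 18.015 g/mol = 0.014266 mol
mass O = 0.2313 − (0.10281 + 0.014380) = 0.11411 g → mol O = 0.11411 ÷ 15.999 = 0.0071324 mol
Divide by the smallest (0.0071324 mol): C 1.200, H 2.000, O 1.000
Multiplying each by 5 gives whole numbers: C 6.00, H 10.00, O 5.00
Empirical formula: C6H10O5
Empirical-formula mass = 162.14 g/mol; 324 ÷ 162.14 ≈ 2, so the molecular formula is C12H20O10.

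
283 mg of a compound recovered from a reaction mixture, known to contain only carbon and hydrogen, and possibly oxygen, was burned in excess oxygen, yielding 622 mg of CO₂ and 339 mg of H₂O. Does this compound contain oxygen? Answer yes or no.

yes

mol C = 0.622 g CO₂ ÷ 44.009 g/mol = 0.01413 mol
mol H = 2 × 0.339 g H₂O ÷ 18.015 g/mol = 0.03764 mol
C and H account for only 0.2077 g of the 0.283 g sample; the remaining 0.07531 g must be oxygen.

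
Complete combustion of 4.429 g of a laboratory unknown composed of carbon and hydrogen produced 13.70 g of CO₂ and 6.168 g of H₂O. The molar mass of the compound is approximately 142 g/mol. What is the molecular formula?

mol C = 13.70 g CO₂ ÷ 44.009 g/mol = 0.31130 mol
mol H = 2 × 6.168 g H₂O ÷ 18.015 g/mol = 0.68476 mol
Divide by the smallest (0.31130 mol): C 1.000, H 2.200
Multiplying each by 5 gives whole numbers: C 5.00, H 11.00
Empirical formula: C5H11
Empirical-formula mass = 71.14 g/mol; 142 ÷ 71.14 ≈ 2, so the molecular formula is C10H22.

C10H22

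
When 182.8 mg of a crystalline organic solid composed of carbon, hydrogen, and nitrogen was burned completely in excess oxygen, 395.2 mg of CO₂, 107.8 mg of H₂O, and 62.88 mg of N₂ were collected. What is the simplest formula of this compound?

C6H8N3

mol C = 0.3952 g CO₂ ÷ 44.009 g/mol = 0.0089800 mol
mol H = 2 × 0.1078 g H₂O ÷ 18.015 g/mol = 0.011968 mol
mol N = 2 × 0.06288 g N₂ ÷ 28.014 g/mol = 0.0044892 mol
Divide by the smallest (0.0044892 mol): C 2.000, H 2.666, N 1.000
Multiplying each by 3 gives whole numbers: C 6.00, H 8.00, N 3.00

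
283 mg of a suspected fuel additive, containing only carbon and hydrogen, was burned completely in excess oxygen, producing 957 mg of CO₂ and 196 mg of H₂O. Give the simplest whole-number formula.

mol C = 0.957 g CO₂ ÷ 44.009 g/mol = 0.02175 mol
mol H = 2 × 0.196 g H₂O ÷ 18.015 g/mol = 0.02176 mol
Divide by the smallest (0.02175 mol): C 1.000, H 1.001

CH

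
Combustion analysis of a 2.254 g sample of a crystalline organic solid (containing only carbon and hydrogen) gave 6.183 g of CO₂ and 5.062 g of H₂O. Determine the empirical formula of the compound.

CH4

mol C = 6.183 g CO₂ ÷ 44.009 g/mol = 0.14049 mol
mol H = 2 × 5.062 g H₂O ÷ 18.015 g/mol = 0.56198 mol
Divide by the smallest (0.14049 mol): C 1.000, H 4.000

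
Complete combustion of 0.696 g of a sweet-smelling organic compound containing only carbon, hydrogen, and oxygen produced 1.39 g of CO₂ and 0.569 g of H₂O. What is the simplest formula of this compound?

C2H4O

mol C = 1.39 g CO₂ ÷ 44.009 g/mol = 0.03158 mol
mol H = 2 × 0.569 g H₂O ÷ 18.015 g/mol = 0.06317 mol
mass O = 0.696 − (0.3794 + 0.06367) = 0.2530 g → mol O = 0.2530 ÷ 15.999 = 0.01581 mol
Divide by the smallest (0.01581 mol): C 1.998, H 3.995, O 1.000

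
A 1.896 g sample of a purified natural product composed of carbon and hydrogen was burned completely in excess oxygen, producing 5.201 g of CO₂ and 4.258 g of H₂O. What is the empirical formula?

mol C = 5.201 g CO₂ ÷ 44.009 g/mol = 0.11818 mol
mol H = 2 × 4.258 g H₂O ÷ 18.015 g/mol = 0.47272 mol
Divide by the smallest (0.11818 mol): C 1.000, H 4.000

CH4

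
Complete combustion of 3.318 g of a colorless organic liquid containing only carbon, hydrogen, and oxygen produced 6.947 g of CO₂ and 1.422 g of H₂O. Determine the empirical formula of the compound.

C2H2O

mol C = 6.947 g CO₂ ÷ 44.009 g/mol = 0.15785 mol
mol H = 2 × 1.422 g H₂O ÷ 18.015 g/mol = 0.15787 mol
mass O = 3.318 − (1.8960 + 0.15913) = 1.2629 g → mol O = 1.2629 ÷ 15.999 = 0.078935 mol
Divide by the smallest (0.078935 mol): C 2.000, H 2.000, O 1.000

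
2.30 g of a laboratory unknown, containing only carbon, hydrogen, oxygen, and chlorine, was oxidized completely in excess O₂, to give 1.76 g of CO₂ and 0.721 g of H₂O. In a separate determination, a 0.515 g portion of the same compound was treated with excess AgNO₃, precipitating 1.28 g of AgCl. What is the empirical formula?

C2H4Cl2O

mol C = 1.76 g CO₂ ÷ 44.009 g/mol = 0.03999 mol
mol H = 2 × 0.721 g H₂O ÷ 18.015 g/mol = 0.08004 mol
From the AgCl data: mol Cl per gram of compound = (1.28 ÷ 143.318) ÷ 0.515 = 0.01734 mol/g, so in the 2.30 g combustion sample mol Cl = 0.03989 mol
mass O = 2.30 − (0.4803 + 0.08068 + 1.414) = 0.3250 g → mol O = 0.3250 ÷ 15.999 = 0.02031 mol
Divide by the smallest (0.02031 mol): C 1.969, H 3.941, Cl 1.964, O 1.000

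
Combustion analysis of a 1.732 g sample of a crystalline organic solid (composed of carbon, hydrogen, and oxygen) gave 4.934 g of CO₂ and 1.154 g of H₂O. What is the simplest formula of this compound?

C7H8O

mol C = 4.934 g CO₂ ÷ 44.009 g/mol = 0.11211 mol
mol H = 2 × 1.154 g H₂O ÷ 18.015 g/mol = 0.12812 mol
mass O = 1.732 − (1.3466 + 0.12914) = 0.25627 g → mol O = 0.25627 ÷ 15.999 = 0.016018 mol
Divide by the smallest (0.016018 mol): C 6.999, H 7.998, O 1.000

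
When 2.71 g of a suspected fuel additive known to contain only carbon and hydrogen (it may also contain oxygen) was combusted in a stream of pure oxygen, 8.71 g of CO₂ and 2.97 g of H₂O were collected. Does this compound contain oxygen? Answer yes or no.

no

mol C = 8.71 g CO₂ ÷ 44.009 g/mol = 0.1979 mol
mol H = 2 × 2.97 g H₂O ÷ 18.015 g/mol = 0.3297 mol
C and H together account for 2.710 g — essentially the entire 2.71 g sample — so the compound contains no oxygen.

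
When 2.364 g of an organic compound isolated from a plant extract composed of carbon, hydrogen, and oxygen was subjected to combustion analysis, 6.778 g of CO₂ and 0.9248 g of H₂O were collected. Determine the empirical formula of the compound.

C6H4O

mol C = 6.778 g CO₂ ÷ 44.009 g/mol = 0.15401 mol
mol H = 2 × 0.9248 g H₂O ÷ 18.015 g/mol = 0.10267 mol
mass O = 2.364 − (1.8499 + 0.10349) = 0.41065 g → mol O = 0.41065 ÷ 15.999 = 0.025667 mol
Divide by the smallest (0.025667 mol): C 6.000, H 4.000, O 1.000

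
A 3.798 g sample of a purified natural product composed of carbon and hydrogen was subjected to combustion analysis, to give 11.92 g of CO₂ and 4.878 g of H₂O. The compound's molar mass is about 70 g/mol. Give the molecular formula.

C5H10

mol C = 11.92 g CO₂ ÷ 44.009 g/mol = 0.27085 mol
mol H = 2 × 4.878 g H₂O ÷ 18.015 g/mol = 0.54155 mol
Divide by the smallest (0.27085 mol): C 1.000, H 1.999
Empirical formula: CH2
Empirical-formula mass = 14.03 g/mol; 70 ÷ 14.03 ≈ 5, so the molecular formula is C5H10.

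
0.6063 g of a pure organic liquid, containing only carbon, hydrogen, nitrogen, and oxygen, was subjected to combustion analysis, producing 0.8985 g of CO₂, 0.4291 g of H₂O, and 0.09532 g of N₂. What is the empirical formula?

mol C = 0.8985 g CO₂ ÷ 44.009 g/mol = 0.020416 mol
mol H = 2 × 0.4291 g H₂O ÷ 18.015 g/mol = 0.047638 mol
mol N = 2 × 0.09532 g N₂ ÷ 28.014 g/mol = 0.0068052 mol
mass O = 0.6063 − (0.24522 + 0.048019 + 0.095320) = 0.21774 g → mol O = 0.21774 ÷ 15.999 = 0.013610 mol
Divide by the smallest (0.0068052 mol): C 3.000, H 7.000, N 1.000, O 2.000

C3H7NO2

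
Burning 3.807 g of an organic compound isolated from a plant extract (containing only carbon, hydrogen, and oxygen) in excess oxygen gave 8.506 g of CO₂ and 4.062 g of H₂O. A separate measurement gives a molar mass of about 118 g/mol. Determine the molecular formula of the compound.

mol C = 8.506 g CO₂ ÷ 44.009 g/mol = 0.19328 mol
mol H = 2 × 4.062 g H₂O ÷ 18.015 g/mol = 0.45096 mol
mass O = 3.807 − (2.3215 + 0.45457) = 1.0310 g → mol O = 1.0310 ÷ 15.999 = 0.064439 mol
Divide by the smallest (0.064439 mol): C 2.999, H 6.998, O 1.000
Empirical formula: C3H7O
Empirical-formula mass = 59.09 g/mol; 118 ÷ 59.09 ≈ 2, so the molecular formula is C6H14O2.

C6H14O2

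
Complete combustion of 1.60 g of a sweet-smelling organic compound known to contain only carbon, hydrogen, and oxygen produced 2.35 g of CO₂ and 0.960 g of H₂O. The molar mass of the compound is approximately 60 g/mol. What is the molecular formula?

mol C = 2.35 g CO₂ ÷ 44.009 g/mol = 0.05340 mol
mol H = 2 × 0.960 g H₂O ÷ 18.015 g/mol = 0.1066 mol
mass O = 1.60 − (0.6414 + 0.1074) = 0.8512 g → mol O = 0.8512 ÷ 15.999 = 0.05320 mol
Divide by the smallest (0.05320 mol): C 1.004, H 2.003, O 1.000
Empirical formula: CH2O
Empirical-formula mass = 30.03 g/mol; 60 ÷ 30.03 ≈ 2, so the molecular formula is C2H4O2.

C2H4O2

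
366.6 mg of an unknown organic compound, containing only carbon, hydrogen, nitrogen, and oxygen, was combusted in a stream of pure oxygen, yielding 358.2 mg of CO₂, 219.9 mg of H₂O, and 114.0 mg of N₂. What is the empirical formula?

mol C = 0.3582 g CO₂ ÷ 44.009 g/mol = 0.0081392 mol
mol H = 2 × 0.2199 g H₂O ÷ 18.015 g/mol = 0.024413 mol
mol N = 2 × 0.1140 g N₂ ÷ 28.014 g/mol = 0.0081388 mol
mass O = 0.3666 − (0.097760 + 0.024608 + 0.11400) = 0.13023 g → mol O = 0.13023 ÷ 15.999 = 0.0081400 mol
Divide by the smallest (0.0081388 mol): C 1.000, H 3.000, N 1.000, O 1.000

CH3NO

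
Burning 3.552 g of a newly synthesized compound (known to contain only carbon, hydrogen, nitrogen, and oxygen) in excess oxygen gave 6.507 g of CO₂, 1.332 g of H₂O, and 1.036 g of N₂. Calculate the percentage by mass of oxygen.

mol C = 6.507 g CO₂ ÷ 44.009 g/mol = 0.14786 mol
mol H = 2 × 1.332 g H₂O ÷ 18.015 g/mol = 0.14788 mol
mol N = 2 × 1.036 g N₂ ÷ 28.014 g/mol = 0.073963 mol
mass O = 3.552 − (1.7759 + 0.14906 + 1.0360) = 0.59104 g → mol O = 0.59104 ÷ 15.999 = 0.036942 mol
mass % O = 0.59104 g ÷ 3.552 g × 100%

16.64%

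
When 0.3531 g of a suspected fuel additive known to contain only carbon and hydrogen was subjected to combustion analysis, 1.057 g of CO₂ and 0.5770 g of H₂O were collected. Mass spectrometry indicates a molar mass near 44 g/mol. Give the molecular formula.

C3H8

mol C = 1.057 g CO₂ ÷ 44.009 g/mol = 0.024018 mol
mol H = 2 × 0.5770 g H₂O ÷ 18.015 g/mol = 0.064058 mol
Divide by the smallest (0.024018 mol): C 1.000, H 2.667
Multiplying each by 3 gives whole numbers: C 3.00, H 8.00
Empirical formula: C3H8
Empirical-formula mass = 44.10 g/mol; 44 ÷ 44.10 ≈ 1, so the molecular formula is C3H8.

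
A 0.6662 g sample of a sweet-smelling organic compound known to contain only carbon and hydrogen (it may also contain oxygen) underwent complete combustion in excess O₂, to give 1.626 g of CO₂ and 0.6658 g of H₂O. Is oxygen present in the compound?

mol C = 1.626 g CO₂ ÷ 44.009 g/mol = 0.036947 mol
mol H = 2 × 0.6658 g H₂O ÷ 18.015 g/mol = 0.073916 mol
C and H account for only 0.51828 g of the 0.6662 g sample; the remaining 0.14792 g must be oxygen.

yes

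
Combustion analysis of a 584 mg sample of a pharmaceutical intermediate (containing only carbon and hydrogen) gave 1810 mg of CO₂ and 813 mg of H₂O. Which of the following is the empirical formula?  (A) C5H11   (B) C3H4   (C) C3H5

(A) C5H11

mol C = 1.81 g CO₂ ÷ 44.009 g/mol = 0.04113 mol
mol H = 2 × 0.813 g H₂O ÷ 18.015 g/mol = 0.09026 mol
Divide by the smallest (0.04113 mol): C 1.000, H 2.195
Multiplying each by 5 gives whole numbers: C 5.00, H 10.97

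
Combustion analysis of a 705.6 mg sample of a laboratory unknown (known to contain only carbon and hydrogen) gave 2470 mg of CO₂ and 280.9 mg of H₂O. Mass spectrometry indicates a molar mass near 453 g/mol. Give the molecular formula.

mol C = 2.470 g CO₂ ÷ 44.009 g/mol = 0.056125 mol
mol H = 2 × 0.2809 g H₂O ÷ 18.015 g/mol = 0.031185 mol
Divide by the smallest (0.031185 mol): C 1.800, H 1.000
Multiplying each by 5 gives whole numbers: C 9.00, H 5.00
Empirical formula: C9H5
Empirical-formula mass = 113.14 g/mol; 453 ÷ 113.14 ≈ 4, so the molecular formula is C36H20.

C36H20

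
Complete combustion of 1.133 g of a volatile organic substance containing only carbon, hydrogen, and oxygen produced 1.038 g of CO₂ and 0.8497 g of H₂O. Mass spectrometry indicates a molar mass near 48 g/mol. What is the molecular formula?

CH4O2

mol C = 1.038 g CO₂ ÷ 44.009 g/mol = 0.023586 mol
mol H = 2 × 0.8497 g H₂O ÷ 18.015 g/mol = 0.094333 mol
mass O = 1.133 − (0.28329 + 0.095087) = 0.75462 g → mol O = 0.75462 ÷ 15.999 = 0.047167 mol
Divide by the smallest (0.023586 mol): C 1.000, H 3.999, O 2.000
Empirical formula: CH4O2
Empirical-formula mass = 48.04 g/mol; 48 ÷ 48.04 ≈ 1, so the molecular formula is CH4O2.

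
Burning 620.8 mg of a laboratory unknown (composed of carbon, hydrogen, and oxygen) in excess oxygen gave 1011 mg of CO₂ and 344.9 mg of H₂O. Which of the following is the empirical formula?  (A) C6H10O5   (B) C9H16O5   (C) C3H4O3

mol C = 1.011 g CO₂ ÷ 44.009 g/mol = 0.022973 mol
mol H = 2 × 0.3449 g H₂O ÷ 18.015 g/mol = 0.038290 mol
mass O = 0.6208 − (0.27592 + 0.038597) = 0.30628 g → mol O = 0.30628 ÷ 15.999 = 0.019144 mol
Divide by the smallest (0.019144 mol): C 1.200, H 2.000, O 1.000
Multiplying each by 5 gives whole numbers: C 6.00, H 10.00, O 5.00

(A) C6H10O5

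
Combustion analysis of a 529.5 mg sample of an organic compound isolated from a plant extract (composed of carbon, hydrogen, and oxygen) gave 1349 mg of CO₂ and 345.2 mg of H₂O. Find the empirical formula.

mol C = 1.349 g CO₂ ÷ 44.009 g/mol = 0.030653 mol
mol H = 2 × 0.3452 g H₂O ÷ 18.015 g/mol = 0.038324 mol
mass O = 0.5295 − (0.36817 + 0.038630) = 0.12270 g → mol O = 0.12270 ÷ 15.999 = 0.0076692 mol
Divide by the smallest (0.0076692 mol): C 3.997, H 4.997, O 1.000

C4H5O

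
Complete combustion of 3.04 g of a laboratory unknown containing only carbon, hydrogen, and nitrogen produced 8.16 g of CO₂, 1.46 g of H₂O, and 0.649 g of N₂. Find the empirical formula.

mol C = 8.16 g CO₂ ÷ 44.009 g/mol = 0.1854 mol
mol H = 2 × 1.46 g H₂O ÷ 18.015 g/mol = 0.1621 mol
mol N = 2 × 0.649 g N₂ ÷ 28.014 g/mol = 0.04633 mol
Divide by the smallest (0.04633 mol): C 4.002, H 3.498, N 1.000
Multiplying each by 2 gives whole numbers: C 8.00, H 7.00, N 2.00

C8H7N2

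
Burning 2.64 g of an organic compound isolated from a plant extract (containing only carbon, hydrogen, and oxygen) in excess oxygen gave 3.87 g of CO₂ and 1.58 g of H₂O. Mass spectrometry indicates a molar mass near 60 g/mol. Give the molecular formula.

mol C = 3.87 g CO₂ ÷ 44.009 g/mol = 0.08794 mol
mol H = 2 × 1.58 g H₂O ÷ 18.015 g/mol = 0.1754 mol
mass O = 2.64 − (1.056 + 0.1768) = 1.407 g → mol O = 1.407 ÷ 15.999 = 0.08794 mol
Divide by the smallest (0.08794 mol): C 1.000, H 1.995, O 1.000
Empirical formula: CH2O
Empirical-formula mass = 30.03 g/mol; 60 ÷ 30.03 ≈ 2, so the molecular formula is C2H4O2.

C2H4O2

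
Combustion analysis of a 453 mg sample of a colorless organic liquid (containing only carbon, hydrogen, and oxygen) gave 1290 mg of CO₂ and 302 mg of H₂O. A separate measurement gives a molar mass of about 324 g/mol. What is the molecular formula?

mol C = 1.29 g CO₂ ÷ 44.009 g/mol = 0.02931 mol
mol H = 2 × 0.302 g H₂O ÷ 18.015 g/mol = 0.03353 mol
mass O = 0.453 − (0.3521 + 0.03380) = 0.06714 g → mol O = 0.06714 ÷ 15.999 = 0.004196 mol
Divide by the smallest (0.004196 mol): C 6.985, H 7.990, O 1.000
Empirical formula: C7H8O
Empirical-formula mass = 108.14 g/mol; 324 ÷ 108.14 ≈ 3, so the molecular formula is C21H24O3.

C21H24O3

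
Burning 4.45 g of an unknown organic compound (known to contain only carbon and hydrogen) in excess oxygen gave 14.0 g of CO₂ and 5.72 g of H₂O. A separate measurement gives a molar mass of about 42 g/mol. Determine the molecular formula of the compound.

mol C = 14.0 g CO₂ ÷ 44.009 g/mol = 0.3181 mol
mol H = 2 × 5.72 g H₂O ÷ 18.015 g/mol = 0.6350 mol
Divide by the smallest (0.3181 mol): C 1.000, H 1.996
Empirical formula: CH2
Empirical-formula mass = 14.03 g/mol; 42 ÷ 14.03 ≈ 3, so the molecular formula is C3H6.

C3H6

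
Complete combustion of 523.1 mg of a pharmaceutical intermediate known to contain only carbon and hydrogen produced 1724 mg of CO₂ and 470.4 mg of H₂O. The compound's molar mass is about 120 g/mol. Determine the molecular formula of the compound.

C9H12

mol C = 1.724 g CO₂ ÷ 44.009 g/mol = 0.039174 mol
mol H = 2 × 0.4704 g H₂O ÷ 18.015 g/mol = 0.052223 mol
Divide by the smallest (0.039174 mol): C 1.000, H 1.333
Multiplying each by 3 gives whole numbers: C 3.00, H 4.00
Empirical formula: C3H4
Empirical-formula mass = 40.06 g/mol; 120 ÷ 40.06 ≈ 3, so the molecular formula is C9H12.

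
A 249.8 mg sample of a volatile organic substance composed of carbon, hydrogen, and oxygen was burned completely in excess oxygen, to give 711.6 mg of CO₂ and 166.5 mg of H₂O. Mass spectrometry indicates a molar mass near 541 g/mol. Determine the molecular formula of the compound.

C35H40O5

mol C = 0.7116 g CO₂ ÷ 44.009 g/mol = 0.016169 mol
mol H = 2 × 0.1665 g H₂O ÷ 18.015 g/mol = 0.018485 mol
mass O = 0.2498 − (0.19421 + 0.018632) = 0.036957 g → mol O = 0.036957 ÷ 15.999 = 0.0023099 mol
Divide by the smallest (0.0023099 mol): C 7.000, H 8.002, O 1.000
Empirical formula: C7H8O
Empirical-formula mass = 108.14 g/mol; 541 ÷ 108.14 ≈ 5, so the molecular formula is C35H40O5.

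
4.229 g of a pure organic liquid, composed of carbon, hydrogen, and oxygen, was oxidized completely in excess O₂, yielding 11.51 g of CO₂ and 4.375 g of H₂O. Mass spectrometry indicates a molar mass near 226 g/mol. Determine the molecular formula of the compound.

C14H26O2

mol C = 11.51 g CO₂ ÷ 44.009 g/mol = 0.26154 mol
mol H = 2 × 4.375 g H₂O ÷ 18.015 g/mol = 0.48571 mol
mass O = 4.229 − (3.1413 + 0.48959) = 0.59808 g → mol O = 0.59808 ÷ 15.999 = 0.037382 mol
Divide by the smallest (0.037382 mol): C 6.996, H 12.993, O 1.000
Empirical formula: C7H13O
Empirical-formula mass = 113.18 g/mol; 226 ÷ 113.18 ≈ 2, so the molecular formula is C14H26O2.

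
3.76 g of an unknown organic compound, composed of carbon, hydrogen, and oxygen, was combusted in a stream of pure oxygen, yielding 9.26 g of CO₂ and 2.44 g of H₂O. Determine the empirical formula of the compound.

C7H9O2

mol C = 9.26 g CO₂ ÷ 44.009 g/mol = 0.2104 mol
mol H = 2 × 2.44 g H₂O ÷ 18.015 g/mol = 0.2709 mol
mass O = 3.76 − (2.527 + 0.2731) = 0.9597 g → mol O = 0.9597 ÷ 15.999 = 0.05998 mol
Divide by the smallest (0.05998 mol): C 3.508, H 4.516, O 1.000
Multiplying each by 2 gives whole numbers: C 7.02, H 9.03, O 2.00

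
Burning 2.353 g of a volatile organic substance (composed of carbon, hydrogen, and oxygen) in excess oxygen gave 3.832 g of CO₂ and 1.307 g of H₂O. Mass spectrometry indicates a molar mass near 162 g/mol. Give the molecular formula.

C6H10O5

mol C = 3.832 g CO₂ ÷ 44.009 g/mol = 0.087073 mol
mol H = 2 × 1.307 g H₂O ÷ 18.015 g/mol = 0.14510 mol
mass O = 2.353 − (1.0458 + 0.14626) = 1.1609 g → mol O = 1.1609 ÷ 15.999 = 0.072561 mol
Divide by the smallest (0.072561 mol): C 1.200, H 2.000, O 1.000
Multiplying each by 5 gives whole numbers: C 6.00, H 10.00, O 5.00
Empirical formula: C6H10O5
Empirical-formula mass = 162.14 g/mol; 162 ÷ 162.14 ≈ 1, so the molecular formula is C6H10O5.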